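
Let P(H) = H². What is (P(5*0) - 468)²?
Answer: 219024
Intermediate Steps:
(P(5*0) - 468)² = ((5*0)² - 468)² = (0² - 468)² = (0 - 468)² = (-468)² = 219024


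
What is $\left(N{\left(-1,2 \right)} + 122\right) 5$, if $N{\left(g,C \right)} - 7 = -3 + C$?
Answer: $640$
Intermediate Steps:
$N{\left(g,C \right)} = 4 + C$ ($N{\left(g,C \right)} = 7 + \left(-3 + C\right) = 4 + C$)
$\left(N{\left(-1,2 \right)} + 122\right) 5 = \left(\left(4 + 2\right) + 122\right) 5 = \left(6 + 122\right) 5 = 128 \cdot 5 = 640$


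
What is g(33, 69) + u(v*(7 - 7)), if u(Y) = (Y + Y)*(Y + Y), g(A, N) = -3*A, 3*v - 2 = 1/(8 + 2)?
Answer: -99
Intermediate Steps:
v = 7/10 (v = ⅔ + 1/(3*(8 + 2)) = ⅔ + (⅓)/10 = ⅔ + (⅓)*(⅒) = ⅔ + 1/30 = 7/10 ≈ 0.70000)
u(Y) = 4*Y² (u(Y) = (2*Y)*(2*Y) = 4*Y²)
g(33, 69) + u(v*(7 - 7)) = -3*33 + 4*(7*(7 - 7)/10)² = -99 + 4*((7/10)*0)² = -99 + 4*0² = -99 + 4*0 = -99 + 0 = -99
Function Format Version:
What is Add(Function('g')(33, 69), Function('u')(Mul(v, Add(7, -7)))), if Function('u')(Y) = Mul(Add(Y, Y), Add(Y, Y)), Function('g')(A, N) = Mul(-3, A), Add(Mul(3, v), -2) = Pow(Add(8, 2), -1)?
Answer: -99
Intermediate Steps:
v = Rational(7, 10) (v = Add(Rational(2, 3), Mul(Rational(1, 3), Pow(Add(8, 2), -1))) = Add(Rational(2, 3), Mul(Rational(1, 3), Pow(10, -1))) = Add(Rational(2, 3), Mul(Rational(1, 3), Rational(1, 10))) = Add(Rational(2, 3), Rational(1, 30)) = Rational(7, 10) ≈ 0.70000)
Function('u')(Y) = Mul(4, Pow(Y, 2)) (Function('u')(Y) = Mul(Mul(2, Y), Mul(2, Y)) = Mul(4, Pow(Y, 2)))
Add(Function('g')(33, 69), Function('u')(Mul(v, Add(7, -7)))) = Add(Mul(-3, 33), Mul(4, Pow(Mul(Rational(7, 10), Add(7, -7)), 2))) = Add(-99, Mul(4, Pow(Mul(Rational(7, 10), 0), 2))) = Add(-99, Mul(4, Pow(0, 2))) = Add(-99, Mul(4, 0)) = Add(-99, 0) = -99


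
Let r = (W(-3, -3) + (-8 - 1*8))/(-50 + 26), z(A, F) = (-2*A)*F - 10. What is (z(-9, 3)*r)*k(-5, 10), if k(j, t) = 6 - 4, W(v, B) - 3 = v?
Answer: 176/3 ≈ 58.667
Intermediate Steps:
W(v, B) = 3 + v
k(j, t) = 2
z(A, F) = -10 - 2*A*F (z(A, F) = -2*A*F - 10 = -10 - 2*A*F)
r = ⅔ (r = ((3 - 3) + (-8 - 1*8))/(-50 + 26) = (0 + (-8 - 8))/(-24) = (0 - 16)*(-1/24) = -16*(-1/24) = ⅔ ≈ 0.66667)
(z(-9, 3)*r)*k(-5, 10) = ((-10 - 2*(-9)*3)*(⅔))*2 = ((-10 + 54)*(⅔))*2 = (44*(⅔))*2 = (88/3)*2 = 176/3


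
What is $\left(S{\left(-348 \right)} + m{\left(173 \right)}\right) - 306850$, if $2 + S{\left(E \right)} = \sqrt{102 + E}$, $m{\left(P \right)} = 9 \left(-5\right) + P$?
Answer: $-306724 + i \sqrt{246} \approx -3.0672 \cdot 10^{5} + 15.684 i$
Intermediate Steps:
$m{\left(P \right)} = -45 + P$
$S{\left(E \right)} = -2 + \sqrt{102 + E}$
$\left(S{\left(-348 \right)} + m{\left(173 \right)}\right) - 306850 = \left(\left(-2 + \sqrt{102 - 348}\right) + \left(-45 + 173\right)\right) - 306850 = \left(\left(-2 + \sqrt{-246}\right) + 128\right) - 306850 = \left(\left(-2 + i \sqrt{246}\right) + 128\right) - 306850 = \left(126 + i \sqrt{246}\right) - 306850 = -306724 + i \sqrt{246}$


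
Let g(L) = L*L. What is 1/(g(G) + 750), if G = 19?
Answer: 1/1111 ≈ 0.00090009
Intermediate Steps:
g(L) = L**2
1/(g(G) + 750) = 1/(19**2 + 750) = 1/(361 + 750) = 1/1111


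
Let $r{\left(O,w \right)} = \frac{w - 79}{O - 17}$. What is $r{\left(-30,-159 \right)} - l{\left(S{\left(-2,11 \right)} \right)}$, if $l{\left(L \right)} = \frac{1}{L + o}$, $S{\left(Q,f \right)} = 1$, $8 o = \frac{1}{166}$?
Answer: $\frac{253886}{62463} \approx 4.0646$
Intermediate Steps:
$o = \frac{1}{1328}$ ($o = \frac{1}{8 \cdot 166} = \frac{1}{8} \cdot \frac{1}{166} = \frac{1}{1328} \approx 0.00075301$)
$r{\left(O,w \right)} = \frac{-79 + w}{-17 + O}$
$l{\left(L \right)} = \frac{1}{\frac{1}{1328} + L}$ ($l{\left(L \right)} = \frac{1}{L + \frac{1}{1328}} = \frac{1}{\frac{1}{1328} + L}$)
$r{\left(-30,-159 \right)} - l{\left(S{\left(-2,11 \right)} \right)} = \frac{-79 - 159}{-17 - 30} - \frac{1328}{1 + 1328 \cdot 1} = \frac{1}{-47} \left(-238\right) - \frac{1328}{1 + 1328} = \left(- \frac{1}{47}\right) \left(-238\right) - \frac{1328}{1329} = \frac{238}{47} - 1328 \cdot \frac{1}{1329} = \frac{238}{47} - \frac{1328}{1329} = \frac{253886}{62463}$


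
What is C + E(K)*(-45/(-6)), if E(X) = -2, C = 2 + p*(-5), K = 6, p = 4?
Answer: -33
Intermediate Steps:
C = -18 (C = 2 + 4*(-5) = 2 - 20 = -18)
C + E(K)*(-45/(-6)) = -18 - (-90)/(-6) = -18 - (-90)*(-1)/6 = -18 - 2*15/2 = -18 - 15 = -33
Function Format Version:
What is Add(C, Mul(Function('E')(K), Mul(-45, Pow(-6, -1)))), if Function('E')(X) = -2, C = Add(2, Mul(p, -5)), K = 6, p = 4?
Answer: -33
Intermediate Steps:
C = -18 (C = Add(2, Mul(4, -5)) = Add(2, -20) = -18)
Add(C, Mul(Function('E')(K), Mul(-45, Pow(-6, -1)))) = Add(-18, Mul(-2, Mul(-45, Pow(-6, -1)))) = Add(-18, Mul(-2, Mul(-45, Rational(-1, 6)))) = Add(-18, Mul(-2, Rational(15, 2))) = Add(-18, -15) = -33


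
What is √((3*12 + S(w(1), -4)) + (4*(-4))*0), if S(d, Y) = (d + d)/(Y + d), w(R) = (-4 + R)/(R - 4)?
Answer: √318/3 ≈ 5.9442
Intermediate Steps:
w(R) = 1 (w(R) = (-4 + R)/(-4 + R) = 1)
S(d, Y) = 2*d/(Y + d) (S(d, Y) = (2*d)/(Y + d) = 2*d/(Y + d))
√((3*12 + S(w(1), -4)) + (4*(-4))*0) = √((3*12 + 2*1/(-4 + 1)) + (4*(-4))*0) = √((36 + 2*1/(-3)) - 16*0) = √((36 + 2*1*(-⅓)) + 0) = √((36 - ⅔) + 0) = √(106/3 + 0) = √(106/3) = √318/3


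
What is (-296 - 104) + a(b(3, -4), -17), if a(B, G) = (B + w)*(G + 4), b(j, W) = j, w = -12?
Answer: -283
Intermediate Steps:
a(B, G) = (-12 + B)*(4 + G) (a(B, G) = (B - 12)*(G + 4) = (-12 + B)*(4 + G))
(-296 - 104) + a(b(3, -4), -17) = (-296 - 104) + (-48 - 12*(-17) + 4*3 + 3*(-17)) = -400 + (-48 + 204 + 12 - 51) = -400 + 117 = -283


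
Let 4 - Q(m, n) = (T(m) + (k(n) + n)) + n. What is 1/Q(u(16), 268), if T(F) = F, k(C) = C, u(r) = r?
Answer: -1/816 ≈ -0.0012255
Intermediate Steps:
Q(m, n) = 4 - m - 3*n (Q(m, n) = 4 - ((m + (n + n)) + n) = 4 - ((m + 2*n) + n) = 4 - (m + 3*n) = 4 + (-m - 3*n) = 4 - m - 3*n)
1/Q(u(16), 268) = 1/(4 - 1*16 - 3*268) = 1/(4 - 16 - 804) = 1/(-816) = -1/816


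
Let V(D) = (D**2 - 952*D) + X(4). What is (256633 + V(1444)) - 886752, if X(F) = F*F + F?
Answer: 80349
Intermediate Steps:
X(F) = F + F**2 (X(F) = F**2 + F = F + F**2)
V(D) = 20 + D**2 - 952*D (V(D) = (D**2 - 952*D) + 4*(1 + 4) = (D**2 - 952*D) + 4*5 = (D**2 - 952*D) + 20 = 20 + D**2 - 952*D)
(256633 + V(1444)) - 886752 = (256633 + (20 + 1444**2 - 952*1444)) - 886752 = (256633 + (20 + 2085136 - 1374688)) - 886752 = (256633 + 710468) - 886752 = 967101 - 886752 = 80349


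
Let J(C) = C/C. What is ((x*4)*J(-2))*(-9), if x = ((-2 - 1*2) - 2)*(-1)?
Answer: -216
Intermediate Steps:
x = 6 (x = ((-2 - 2) - 2)*(-1) = (-4 - 2)*(-1) = -6*(-1) = 6)
J(C) = 1
((x*4)*J(-2))*(-9) = ((6*4)*1)*(-9) = (24*1)*(-9) = 24*(-9) = -216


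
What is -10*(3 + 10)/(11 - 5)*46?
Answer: -2990/3 ≈ -996.67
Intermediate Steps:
-10*(3 + 10)/(11 - 5)*46 = -130/6*46 = -10*13/6*46 = -65/3*46 = -2990/3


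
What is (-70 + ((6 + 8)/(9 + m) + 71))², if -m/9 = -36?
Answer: 120409/110889 ≈ 1.0859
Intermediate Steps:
m = 324 (m = -9*(-36) = 324)
(-70 + ((6 + 8)/(9 + m) + 71))² = (-70 + ((6 + 8)/(9 + 324) + 71))² = (-70 + (14/333 + 71))² = (-70 + 23657/333)² = (347/333)² = 120409/110889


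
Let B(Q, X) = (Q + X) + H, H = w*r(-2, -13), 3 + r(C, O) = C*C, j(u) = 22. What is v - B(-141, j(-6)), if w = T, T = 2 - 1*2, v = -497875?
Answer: -497756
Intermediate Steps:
r(C, O) = -3 + C**2 (r(C, O) = -3 + C*C = -3 + C**2)
T = 0 (T = 2 - 2 = 0)
w = 0
H = 0 (H = 0*(-3 + (-2)**2) = 0*(-3 + 4) = 0*1 = 0)
B(Q, X) = Q + X (B(Q, X) = (Q + X) + 0 = Q + X)
v - B(-141, j(-6)) = -497875 - (-141 + 22) = -497875 - 1*(-119) = -497875 + 119 = -497756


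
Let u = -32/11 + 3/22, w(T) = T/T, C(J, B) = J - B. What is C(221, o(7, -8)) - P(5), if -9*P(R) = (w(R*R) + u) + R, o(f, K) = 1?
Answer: 43631/198 ≈ 220.36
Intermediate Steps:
w(T) = 1
u = -61/22 (u = -32*1/11 + 3*(1/22) = -32/11 + 3/22 = -61/22 ≈ -2.7727)
P(R) = 13/66 - R/9 (P(R) = -((1 - 61/22) + R)/9 = -(-39/22 + R)/9 = 13/66 - R/9)
C(221, o(7, -8)) - P(5) = (221 - 1*1) - (13/66 - ⅑*5) = (221 - 1) - (13/66 - 5/9) = 220 - 1*(-71/198) = 220 + 71/198 = 43631/198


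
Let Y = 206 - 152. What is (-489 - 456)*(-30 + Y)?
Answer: -22680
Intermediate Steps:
Y = 54
(-489 - 456)*(-30 + Y) = (-489 - 456)*(-30 + 54) = -945*24 = -22680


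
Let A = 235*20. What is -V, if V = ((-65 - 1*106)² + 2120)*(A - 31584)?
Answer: 843109124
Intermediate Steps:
A = 4700
V = -843109124 (V = ((-65 - 1*106)² + 2120)*(4700 - 31584) = ((-65 - 106)² + 2120)*(-26884) = ((-171)² + 2120)*(-26884) = (29241 + 2120)*(-26884) = 31361*(-26884) = -843109124)
-V = -1*(-843109124) = 843109124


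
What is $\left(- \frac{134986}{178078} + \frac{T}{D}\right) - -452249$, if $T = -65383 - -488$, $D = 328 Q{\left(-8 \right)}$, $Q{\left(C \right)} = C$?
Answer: $\frac{105668304901937}{233638336} \approx 4.5227 \cdot 10^{5}$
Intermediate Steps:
$D = -2624$ ($D = 328 \left(-8\right) = -2624$)
$T = -64895$ ($T = -65383 + 488 = -64895$)
$\left(- \frac{134986}{178078} + \frac{T}{D}\right) - -452249 = \left(- \frac{134986}{178078} - \frac{64895}{-2624}\right) - -452249 = \left(\left(-134986\right) \frac{1}{178078} - - \frac{64895}{2624}\right) + 452249 = \left(- \frac{67493}{89039} + \frac{64895}{2624}\right) + 452249 = \frac{5601084273}{233638336} + 452249 = \frac{105668304901937}{233638336}$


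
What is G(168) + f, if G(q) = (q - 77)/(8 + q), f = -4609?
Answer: -811093/176 ≈ -4608.5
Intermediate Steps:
G(q) = (-77 + q)/(8 + q)
G(168) + f = (-77 + 168)/(8 + 168) - 4609 = 91/176 - 4609 = -811093/176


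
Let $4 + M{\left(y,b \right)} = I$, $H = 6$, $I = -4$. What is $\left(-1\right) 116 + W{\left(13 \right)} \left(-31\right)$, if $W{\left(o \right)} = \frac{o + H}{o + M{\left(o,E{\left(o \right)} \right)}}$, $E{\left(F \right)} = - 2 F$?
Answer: $- \frac{1169}{5} \approx -233.8$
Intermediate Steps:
$M{\left(y,b \right)} = -8$ ($M{\left(y,b \right)} = -4 - 4 = -8$)
$W{\left(o \right)} = \frac{6 + o}{-8 + o}$ ($W{\left(o \right)} = \frac{o + 6}{o - 8} = \frac{6 + o}{-8 + o}$)
$\left(-1\right) 116 + W{\left(13 \right)} \left(-31\right) = \left(-1\right) 116 + \frac{6 + 13}{-8 + 13} \left(-31\right) = -116 + \frac{1}{5} \cdot 19 \left(-31\right) = -116 + \frac{19}{5} \left(-31\right) = -116 - \frac{589}{5} = - \frac{1169}{5}$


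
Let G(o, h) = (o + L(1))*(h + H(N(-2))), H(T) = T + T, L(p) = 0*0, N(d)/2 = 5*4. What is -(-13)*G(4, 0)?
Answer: 4160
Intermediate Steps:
N(d) = 40 (N(d) = 2*(5*4) = 2*20 = 40)
L(p) = 0
H(T) = 2*T
G(o, h) = o*(80 + h) (G(o, h) = (o + 0)*(h + 2*40) = o*(h + 80) = o*(80 + h))
-(-13)*G(4, 0) = -(-13)*4*(80 + 0) = -(-13)*4*80 = -(-13)*320 = -1*(-4160) = 4160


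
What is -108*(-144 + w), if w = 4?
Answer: 15120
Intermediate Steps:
-108*(-144 + w) = -108*(-144 + 4) = -108*(-140) = 15120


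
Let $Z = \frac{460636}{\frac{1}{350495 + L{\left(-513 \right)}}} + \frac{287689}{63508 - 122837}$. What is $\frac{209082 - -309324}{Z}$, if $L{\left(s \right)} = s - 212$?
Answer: $\frac{30756509574}{9558889948266191} \approx 3.2176 \cdot 10^{-6}$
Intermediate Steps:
$L{\left(s \right)} = -212 + s$ ($L{\left(s \right)} = s - 212 = -212 + s$)
$Z = \frac{9558889948266191}{59329}$ ($Z = \frac{460636}{\frac{1}{350495 - 725}} + \frac{287689}{63508 - 122837} = \frac{460636}{\frac{1}{350495 - 725}} + \frac{287689}{-59329} = \frac{460636}{\frac{1}{349770}} + 287689 \left(- \frac{1}{59329}\right) = 460636 \frac{1}{\frac{1}{349770}} - \frac{287689}{59329} = 460636 \cdot 349770 - \frac{287689}{59329} = 161116653720 - \frac{287689}{59329} = \frac{9558889948266191}{59329} \approx 1.6112 \cdot 10^{11}$)
$\frac{209082 - -309324}{Z} = \frac{209082 - -309324}{\frac{9558889948266191}{59329}} = \left(209082 + 309324\right) \frac{59329}{9558889948266191} = 518406 \cdot \frac{59329}{9558889948266191} = \frac{30756509574}{9558889948266191}$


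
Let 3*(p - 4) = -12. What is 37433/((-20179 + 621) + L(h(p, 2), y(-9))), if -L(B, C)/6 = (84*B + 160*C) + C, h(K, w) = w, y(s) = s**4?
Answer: -37433/6358492 ≈ -0.0058871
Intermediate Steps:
p = 0 (p = 4 + (1/3)*(-12) = 4 - 4 = 0)
L(B, C) = -966*C - 504*B (L(B, C) = -6*((84*B + 160*C) + C) = -6*(84*B + 161*C) = -966*C - 504*B)
37433/((-20179 + 621) + L(h(p, 2), y(-9))) = 37433/((-20179 + 621) + (-966*(-9)**4 - 504*2)) = 37433/(-19558 + (-966*6561 - 1008)) = 37433/(-19558 + (-6337926 - 1008)) = 37433/(-19558 - 6338934) = 37433/(-6358492) = 37433*(-1/6358492) = -37433/6358492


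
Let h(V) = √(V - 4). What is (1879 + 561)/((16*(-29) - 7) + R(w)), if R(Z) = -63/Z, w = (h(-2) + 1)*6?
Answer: 4880*(I - √6)/(3*(-321*I + 314*√6)) ≈ -5.1637 - 0.040154*I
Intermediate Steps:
h(V) = √(-4 + V)
w = 6 + 6*I*√6 (w = (√(-4 - 2) + 1)*6 = (√(-6) + 1)*6 = (I*√6 + 1)*6 = (1 + I*√6)*6 = 6 + 6*I*√6 ≈ 6.0 + 14.697*I)
(1879 + 561)/((16*(-29) - 7) + R(w)) = (1879 + 561)/((16*(-29) - 7) - 63/(6 + 6*I*√6)) = 2440/((-464 - 7) - 63/(6 + 6*I*√6)) = 2440/(-471 - 63/(6 + 6*I*√6))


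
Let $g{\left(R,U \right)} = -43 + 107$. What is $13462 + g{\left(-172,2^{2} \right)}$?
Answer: $13526$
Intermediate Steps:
$g{\left(R,U \right)} = 64$
$13462 + g{\left(-172,2^{2} \right)} = 13462 + 64 = 13526$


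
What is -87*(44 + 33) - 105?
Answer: -6804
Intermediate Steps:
-87*(44 + 33) - 105 = -87*77 - 105 = -6699 - 105 = -6804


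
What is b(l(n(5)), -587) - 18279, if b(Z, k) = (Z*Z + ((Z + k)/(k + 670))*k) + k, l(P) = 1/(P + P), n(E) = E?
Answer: -122136687/8300 ≈ -14715.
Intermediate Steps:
l(P) = 1/(2*P)
b(Z, k) = k + Z**2 + k*(Z + k)/(670 + k) (b(Z, k) = (Z**2 + ((Z + k)/(670 + k))*k) + k = (Z**2 + k*(Z + k)/(670 + k)) + k = k + Z**2 + k*(Z + k)/(670 + k))
b(l(n(5)), -587) - 18279 = (2*(-587)**2 + 670*(-587) + 670*((1/2)/5)**2 + ((1/2)/5)*(-587) - 587*((1/2)/5)**2)/(670 - 587) - 18279 = (2*344569 - 393290 + 670*((1/2)*(1/5))**2 + ((1/2)*(1/5))*(-587) - 587*((1/2)*(1/5))**2)/83 - 18279 = (689138 - 393290 + 670*(1/10)**2 + (1/10)*(-587) - 587*(1/10)**2)/83 - 18279 = (689138 - 393290 + 670*(1/100) - 587/10 - 587*1/100)/83 - 18279 = (689138 - 393290 + 67/10 - 587/10 - 587/100)/83 - 18279 = (1/83)*(29579013/100) - 18279 = 29579013/8300 - 18279 = -122136687/8300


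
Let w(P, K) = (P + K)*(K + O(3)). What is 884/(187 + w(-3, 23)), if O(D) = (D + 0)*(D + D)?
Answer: 884/1007 ≈ 0.87786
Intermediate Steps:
O(D) = 2*D**2 (O(D) = D*(2*D) = 2*D**2)
w(P, K) = (18 + K)*(K + P) (w(P, K) = (P + K)*(K + 2*3**2) = (K + P)*(K + 2*9) = (K + P)*(K + 18) = (K + P)*(18 + K) = (18 + K)*(K + P))
884/(187 + w(-3, 23)) = 884/(187 + (23**2 + 18*23 + 18*(-3) + 23*(-3))) = 884/(187 + (529 + 414 - 54 - 69)) = 884/(187 + 820) = 884/1007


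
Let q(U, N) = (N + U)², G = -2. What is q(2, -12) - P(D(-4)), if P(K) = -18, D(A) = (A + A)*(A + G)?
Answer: 118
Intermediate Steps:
D(A) = 2*A*(-2 + A) (D(A) = (A + A)*(A - 2) = (2*A)*(-2 + A) = 2*A*(-2 + A))
q(2, -12) - P(D(-4)) = (-12 + 2)² - 1*(-18) = (-10)² + 18 = 100 + 18 = 118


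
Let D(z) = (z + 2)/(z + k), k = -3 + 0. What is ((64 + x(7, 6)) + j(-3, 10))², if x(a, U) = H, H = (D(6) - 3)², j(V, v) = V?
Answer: 302500/81 ≈ 3734.6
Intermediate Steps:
k = -3
D(z) = (2 + z)/(-3 + z) (D(z) = (z + 2)/(z - 3) = (2 + z)/(-3 + z))
H = ⅑ (H = ((2 + 6)/(-3 + 6) - 3)² = (8/3 - 3)² = (-⅓)² = ⅑ ≈ 0.11111)
x(a, U) = ⅑
((64 + x(7, 6)) + j(-3, 10))² = ((64 + ⅑) - 3)² = (577/9 - 3)² = (550/9)² = 302500/81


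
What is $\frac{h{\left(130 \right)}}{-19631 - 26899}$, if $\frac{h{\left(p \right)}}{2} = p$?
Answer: $- \frac{26}{4653} \approx -0.0055878$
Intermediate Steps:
$h{\left(p \right)} = 2 p$
$\frac{h{\left(130 \right)}}{-19631 - 26899} = \frac{2 \cdot 130}{-19631 - 26899} = \frac{260}{-19631 - 26899} = \frac{260}{-46530} = 260 \left(- \frac{1}{46530}\right) = - \frac{26}{4653}$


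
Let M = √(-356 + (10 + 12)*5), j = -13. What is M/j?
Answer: -I*√246/13 ≈ -1.2065*I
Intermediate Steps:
M = I*√246 (M = √(-356 + 22*5) = √(-356 + 110) = √(-246) = I*√246 ≈ 15.684*I)
M/j = (I*√246)/(-13) = (I*√246)*(-1/13) = -I*√246/13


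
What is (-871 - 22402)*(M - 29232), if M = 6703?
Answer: 524317417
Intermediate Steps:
(-871 - 22402)*(M - 29232) = (-871 - 22402)*(6703 - 29232) = -23273*(-22529) = 524317417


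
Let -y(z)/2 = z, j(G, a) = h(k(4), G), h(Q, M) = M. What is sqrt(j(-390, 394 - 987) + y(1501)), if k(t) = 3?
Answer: 8*I*sqrt(53) ≈ 58.241*I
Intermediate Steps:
j(G, a) = G
y(z) = -2*z
sqrt(j(-390, 394 - 987) + y(1501)) = sqrt(-390 - 2*1501) = sqrt(-390 - 3002) = sqrt(-3392) = 8*I*sqrt(53)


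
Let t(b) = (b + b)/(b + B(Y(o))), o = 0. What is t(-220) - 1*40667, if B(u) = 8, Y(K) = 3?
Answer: -2155241/53 ≈ -40665.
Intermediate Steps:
t(b) = 2*b/(8 + b) (t(b) = (b + b)/(b + 8) = (2*b)/(8 + b) = 2*b/(8 + b))
t(-220) - 1*40667 = 2*(-220)/(8 - 220) - 1*40667 = 2*(-220)/(-212) - 40667 = 2*(-220)*(-1/212) - 40667 = 110/53 - 40667 = -2155241/53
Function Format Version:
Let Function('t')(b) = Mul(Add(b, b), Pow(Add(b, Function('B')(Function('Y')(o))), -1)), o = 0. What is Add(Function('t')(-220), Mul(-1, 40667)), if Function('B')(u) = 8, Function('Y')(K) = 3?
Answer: Rational(-2155241, 53) ≈ -40665.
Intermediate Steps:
Function('t')(b) = Mul(2, b, Pow(Add(8, b), -1)) (Function('t')(b) = Mul(Add(b, b), Pow(Add(b, 8), -1)) = Mul(Mul(2, b), Pow(Add(8, b), -1)) = Mul(2, b, Pow(Add(8, b), -1)))
Add(Function('t')(-220), Mul(-1, 40667)) = Add(Mul(2, -220, Pow(Add(8, -220), -1)), Mul(-1, 40667)) = Add(Mul(2, -220, Pow(-212, -1)), -40667) = Add(Mul(2, -220, Rational(-1, 212)), -40667) = Add(Rational(110, 53), -40667) = Rational(-2155241, 53)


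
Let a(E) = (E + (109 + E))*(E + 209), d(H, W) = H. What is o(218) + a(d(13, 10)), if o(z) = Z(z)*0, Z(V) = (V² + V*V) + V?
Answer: 29970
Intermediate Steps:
Z(V) = V + 2*V² (Z(V) = (V² + V²) + V = 2*V² + V = V + 2*V²)
o(z) = 0 (o(z) = (z*(1 + 2*z))*0 = 0)
a(E) = (109 + 2*E)*(209 + E)
o(218) + a(d(13, 10)) = 0 + (22781 + 2*13² + 527*13) = 0 + (22781 + 2*169 + 6851) = 0 + (22781 + 338 + 6851) = 0 + 29970 = 29970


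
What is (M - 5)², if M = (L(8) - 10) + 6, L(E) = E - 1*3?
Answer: 16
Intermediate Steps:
L(E) = -3 + E (L(E) = E - 3 = -3 + E)
M = 1 (M = ((-3 + 8) - 10) + 6 = (5 - 10) + 6 = -5 + 6 = 1)
(M - 5)² = (1 - 5)² = (-4)² = 16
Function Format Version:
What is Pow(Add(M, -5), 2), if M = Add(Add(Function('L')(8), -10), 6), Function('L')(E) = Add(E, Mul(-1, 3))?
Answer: 16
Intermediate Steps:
Function('L')(E) = Add(-3, E) (Function('L')(E) = Add(E, -3) = Add(-3, E))
M = 1 (M = Add(Add(Add(-3, 8), -10), 6) = Add(Add(5, -10), 6) = Add(-5, 6) = 1)
Pow(Add(M, -5), 2) = Pow(Add(1, -5), 2) = Pow(-4, 2) = 16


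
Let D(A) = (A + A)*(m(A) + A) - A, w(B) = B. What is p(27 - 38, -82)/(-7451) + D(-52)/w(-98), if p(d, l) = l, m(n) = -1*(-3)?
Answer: -19174856/365099 ≈ -52.520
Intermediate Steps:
m(n) = 3
D(A) = -A + 2*A*(3 + A) (D(A) = (A + A)*(3 + A) - A = (2*A)*(3 + A) - A = 2*A*(3 + A) - A = -A + 2*A*(3 + A))
p(27 - 38, -82)/(-7451) + D(-52)/w(-98) = -82/(-7451) - 52*(5 + 2*(-52))/(-98) = -82*(-1/7451) - 52*(5 - 104)*(-1/98) = 82/7451 - 52*(-99)*(-1/98) = 82/7451 + 5148*(-1/98) = 82/7451 - 2574/49 = -19174856/365099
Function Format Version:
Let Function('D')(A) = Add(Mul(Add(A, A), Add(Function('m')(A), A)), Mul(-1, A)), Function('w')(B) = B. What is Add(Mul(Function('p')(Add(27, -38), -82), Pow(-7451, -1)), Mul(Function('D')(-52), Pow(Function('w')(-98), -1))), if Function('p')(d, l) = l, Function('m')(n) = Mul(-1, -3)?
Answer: Rational(-19174856, 365099) ≈ -52.520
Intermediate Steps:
Function('m')(n) = 3
Function('D')(A) = Add(Mul(-1, A), Mul(2, A, Add(3, A))) (Function('D')(A) = Add(Mul(Add(A, A), Add(3, A)), Mul(-1, A)) = Add(Mul(Mul(2, A), Add(3, A)), Mul(-1, A)) = Add(Mul(2, A, Add(3, A)), Mul(-1, A)) = Add(Mul(-1, A), Mul(2, A, Add(3, A))))
Add(Mul(Function('p')(Add(27, -38), -82), Pow(-7451, -1)), Mul(Function('D')(-52), Pow(Function('w')(-98), -1))) = Add(Mul(-82, Pow(-7451, -1)), Mul(Mul(-52, Add(5, Mul(2, -52))), Pow(-98, -1))) = Add(Mul(-82, Rational(-1, 7451)), Mul(Mul(-52, Add(5, -104)), Rational(-1, 98))) = Add(Rational(82, 7451), Mul(Mul(-52, -99), Rational(-1, 98))) = Add(Rational(82, 7451), Mul(5148, Rational(-1, 98))) = Add(Rational(82, 7451), Rational(-2574, 49)) = Rational(-19174856, 365099)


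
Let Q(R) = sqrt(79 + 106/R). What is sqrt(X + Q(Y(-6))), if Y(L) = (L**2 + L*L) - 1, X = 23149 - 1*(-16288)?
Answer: sqrt(198801917 + 213*sqrt(45085))/71 ≈ 198.61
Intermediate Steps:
X = 39437 (X = 23149 + 16288 = 39437)
Y(L) = -1 + 2*L**2 (Y(L) = (L**2 + L**2) - 1 = 2*L**2 - 1 = -1 + 2*L**2)
sqrt(X + Q(Y(-6))) = sqrt(39437 + sqrt(79 + 106/(-1 + 2*(-6)**2))) = sqrt(39437 + sqrt(79 + 106/(-1 + 2*36))) = sqrt(39437 + sqrt(79 + 106/(-1 + 72))) = sqrt(39437 + sqrt(79 + 106/71)) = sqrt(39437 + sqrt(5715/71)) = sqrt(39437 + 3*sqrt(45085)/71)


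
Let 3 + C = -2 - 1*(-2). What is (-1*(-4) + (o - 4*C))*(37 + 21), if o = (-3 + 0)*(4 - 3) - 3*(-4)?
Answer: 1450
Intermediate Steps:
o = 9 (o = -3*1 + 12 = -3 + 12 = 9)
C = -3 (C = -3 + (-2 - 1*(-2)) = -3 + (-2 + 2) = -3 + 0 = -3)
(-1*(-4) + (o - 4*C))*(37 + 21) = (-1*(-4) + (9 - 4*(-3)))*(37 + 21) = (4 + (9 + 12))*58 = (4 + 21)*58 = 25*58 = 1450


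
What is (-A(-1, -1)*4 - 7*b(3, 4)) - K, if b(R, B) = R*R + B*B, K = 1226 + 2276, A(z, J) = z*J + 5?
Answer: -3701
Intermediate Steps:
A(z, J) = 5 + J*z (A(z, J) = J*z + 5 = 5 + J*z)
K = 3502
b(R, B) = B² + R² (b(R, B) = R² + B² = B² + R²)
(-A(-1, -1)*4 - 7*b(3, 4)) - K = (-(5 - 1*(-1))*4 - 7*(4² + 3²)) - 1*3502 = (-(5 + 1)*4 - 7*(16 + 9)) - 3502 = (-1*6*4 - 7*25) - 3502 = (-6*4 - 175) - 3502 = (-24 - 175) - 3502 = -199 - 3502 = -3701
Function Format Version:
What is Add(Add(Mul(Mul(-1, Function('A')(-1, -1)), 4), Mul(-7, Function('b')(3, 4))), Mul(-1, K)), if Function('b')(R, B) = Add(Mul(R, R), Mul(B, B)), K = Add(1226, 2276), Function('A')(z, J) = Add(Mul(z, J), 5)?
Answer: -3701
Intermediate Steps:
Function('A')(z, J) = Add(5, Mul(J, z)) (Function('A')(z, J) = Add(Mul(J, z), 5) = Add(5, Mul(J, z)))
K = 3502
Function('b')(R, B) = Add(Pow(B, 2), Pow(R, 2)) (Function('b')(R, B) = Add(Pow(R, 2), Pow(B, 2)) = Add(Pow(B, 2), Pow(R, 2)))
Add(Add(Mul(Mul(-1, Function('A')(-1, -1)), 4), Mul(-7, Function('b')(3, 4))), Mul(-1, K)) = Add(Add(Mul(Mul(-1, Add(5, Mul(-1, -1))), 4), Mul(-7, Add(Pow(4, 2), Pow(3, 2)))), Mul(-1, 3502)) = Add(Add(Mul(Mul(-1, Add(5, 1)), 4), Mul(-7, Add(16, 9))), -3502) = Add(Add(Mul(Mul(-1, 6), 4), Mul(-7, 25)), -3502) = Add(Add(Mul(-6, 4), -175), -3502) = Add(Add(-24, -175), -3502) = Add(-199, -3502) = -3701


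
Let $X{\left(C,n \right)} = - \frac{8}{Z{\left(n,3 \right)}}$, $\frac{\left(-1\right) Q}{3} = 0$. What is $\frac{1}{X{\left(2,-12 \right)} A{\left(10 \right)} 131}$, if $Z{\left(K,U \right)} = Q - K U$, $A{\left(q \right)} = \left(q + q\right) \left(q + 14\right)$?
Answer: $- \frac{3}{41920} \approx -7.1565 \cdot 10^{-5}$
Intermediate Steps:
$Q = 0$ ($Q = \left(-3\right) 0 = 0$)
$A{\left(q \right)} = 2 q \left(14 + q\right)$
$Z{\left(K,U \right)} = - K U$ ($Z{\left(K,U \right)} = 0 - K U = - K U$)
$X{\left(C,n \right)} = \frac{8}{3 n}$ ($X{\left(C,n \right)} = - \frac{8}{\left(-1\right) n 3} = - \frac{8}{\left(-3\right) n} = - 8 \left(- \frac{1}{3 n}\right) = \frac{8}{3 n}$)
$\frac{1}{X{\left(2,-12 \right)} A{\left(10 \right)} 131} = \frac{1}{\frac{8}{3 \left(-12\right)} 2 \cdot 10 \left(14 + 10\right) 131} = \frac{1}{\frac{8}{3} \left(- \frac{1}{12}\right) 2 \cdot 10 \cdot 24 \cdot 131} = \frac{1}{\left(- \frac{2}{9}\right) 480 \cdot 131} = \frac{1}{\left(- \frac{320}{3}\right) 131} = \frac{1}{- \frac{41920}{3}} = - \frac{3}{41920}$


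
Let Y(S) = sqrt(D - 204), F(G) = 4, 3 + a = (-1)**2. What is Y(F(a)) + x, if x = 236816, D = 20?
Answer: 236816 + 2*I*sqrt(46) ≈ 2.3682e+5 + 13.565*I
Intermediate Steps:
a = -2 (a = -3 + (-1)**2 = -3 + 1 = -2)
Y(S) = 2*I*sqrt(46) (Y(S) = sqrt(20 - 204) = sqrt(-184) = 2*I*sqrt(46))
Y(F(a)) + x = 2*I*sqrt(46) + 236816 = 236816 + 2*I*sqrt(46)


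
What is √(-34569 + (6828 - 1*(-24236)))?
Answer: I*√3505 ≈ 59.203*I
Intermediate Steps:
√(-34569 + (6828 - 1*(-24236))) = √(-34569 + (6828 + 24236)) = √(-34569 + 31064) = √(-3505) = I*√3505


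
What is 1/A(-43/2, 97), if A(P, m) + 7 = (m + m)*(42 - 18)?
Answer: 1/4649 ≈ 0.00021510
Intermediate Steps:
A(P, m) = -7 + 48*m (A(P, m) = -7 + (m + m)*(42 - 18) = -7 + (2*m)*24 = -7 + 48*m)
1/A(-43/2, 97) = 1/(-7 + 48*97) = 1/(-7 + 4656) = 1/4649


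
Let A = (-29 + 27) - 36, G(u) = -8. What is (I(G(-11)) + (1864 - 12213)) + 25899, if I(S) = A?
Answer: 15512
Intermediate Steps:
A = -38 (A = -2 - 36 = -38)
I(S) = -38
(I(G(-11)) + (1864 - 12213)) + 25899 = (-38 + (1864 - 12213)) + 25899 = (-38 - 10349) + 25899 = -10387 + 25899 = 15512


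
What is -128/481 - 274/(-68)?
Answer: 61545/16354 ≈ 3.7633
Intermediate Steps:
-128/481 - 274/(-68) = -128*1/481 - 274*(-1/68) = -128/481 + 137/34 = 61545/16354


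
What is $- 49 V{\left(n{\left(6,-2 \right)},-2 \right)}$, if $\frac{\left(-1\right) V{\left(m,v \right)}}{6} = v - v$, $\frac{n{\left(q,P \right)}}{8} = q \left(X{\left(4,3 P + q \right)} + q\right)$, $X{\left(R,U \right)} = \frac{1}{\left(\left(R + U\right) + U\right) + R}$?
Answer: $0$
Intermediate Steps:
$X{\left(R,U \right)} = \frac{1}{2 R + 2 U}$ ($X{\left(R,U \right)} = \frac{1}{\left(R + 2 U\right) + R} = \frac{1}{2 R + 2 U}$)
$n{\left(q,P \right)} = 8 q \left(q + \frac{1}{2 \left(4 + q + 3 P\right)}\right)$ ($n{\left(q,P \right)} = 8 q \left(\frac{1}{2 \left(4 + \left(3 P + q\right)\right)} + q\right) = 8 q \left(\frac{1}{2 \left(4 + \left(q + 3 P\right)\right)} + q\right) = 8 q \left(\frac{1}{2 \left(4 + q + 3 P\right)} + q\right) = 8 q \left(q + \frac{1}{2 \left(4 + q + 3 P\right)}\right)$)
$V{\left(m,v \right)} = 0$ ($V{\left(m,v \right)} = - 6 \left(v - v\right) = \left(-6\right) 0 = 0$)
$- 49 V{\left(n{\left(6,-2 \right)},-2 \right)} = \left(-49\right) 0 = 0$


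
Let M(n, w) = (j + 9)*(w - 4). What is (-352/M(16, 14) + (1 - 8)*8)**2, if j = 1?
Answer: 2214144/625 ≈ 3542.6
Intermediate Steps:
M(n, w) = -40 + 10*w (M(n, w) = (1 + 9)*(w - 4) = 10*(-4 + w) = -40 + 10*w)
(-352/M(16, 14) + (1 - 8)*8)**2 = (-352/(-40 + 10*14) + (1 - 8)*8)**2 = (-352/(-40 + 140) - 7*8)**2 = (-352/100 - 56)**2 = (-352*1/100 - 56)**2 = (-88/25 - 56)**2 = (-1488/25)**2 = 2214144/625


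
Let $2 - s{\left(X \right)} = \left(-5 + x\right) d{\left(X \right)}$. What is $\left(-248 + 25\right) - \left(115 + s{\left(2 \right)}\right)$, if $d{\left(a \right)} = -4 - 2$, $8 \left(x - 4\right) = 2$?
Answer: $- \frac{671}{2} \approx -335.5$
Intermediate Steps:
$x = \frac{17}{4}$ ($x = 4 + \frac{1}{8} \cdot 2 = 4 + \frac{1}{4} = \frac{17}{4} \approx 4.25$)
$d{\left(a \right)} = -6$ ($d{\left(a \right)} = -4 - 2 = -6$)
$s{\left(X \right)} = - \frac{5}{2}$ ($s{\left(X \right)} = 2 - \left(-5 + \frac{17}{4}\right) \left(-6\right) = 2 - \left(- \frac{3}{4}\right) \left(-6\right) = 2 - \frac{9}{2} = - \frac{5}{2}$)
$\left(-248 + 25\right) - \left(115 + s{\left(2 \right)}\right) = \left(-248 + 25\right) - \frac{225}{2} = -223 + \left(-115 + \frac{5}{2}\right) = -223 - \frac{225}{2} = - \frac{671}{2}$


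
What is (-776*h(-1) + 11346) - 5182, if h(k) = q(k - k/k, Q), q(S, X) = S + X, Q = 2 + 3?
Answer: 3836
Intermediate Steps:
Q = 5
h(k) = 4 + k (h(k) = (k - k/k) + 5 = (k - 1*1) + 5 = (k - 1) + 5 = (-1 + k) + 5 = 4 + k)
(-776*h(-1) + 11346) - 5182 = (-776*(4 - 1) + 11346) - 5182 = (-776*3 + 11346) - 5182 = (-2328 + 11346) - 5182 = 9018 - 5182 = 3836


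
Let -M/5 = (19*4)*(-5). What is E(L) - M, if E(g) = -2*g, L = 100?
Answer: -2100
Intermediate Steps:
M = 1900 (M = -5*19*4*(-5) = -380*(-5) = -5*(-380) = 1900)
E(L) - M = -2*100 - 1*1900 = -200 - 1900 = -2100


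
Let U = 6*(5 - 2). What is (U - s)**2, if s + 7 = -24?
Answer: 2401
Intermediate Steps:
s = -31 (s = -7 - 24 = -31)
U = 18 (U = 6*3 = 18)
(U - s)**2 = (18 - 1*(-31))**2 = (18 + 31)**2 = 49**2 = 2401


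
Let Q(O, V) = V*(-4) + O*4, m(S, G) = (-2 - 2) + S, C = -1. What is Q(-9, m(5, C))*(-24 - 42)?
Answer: 2640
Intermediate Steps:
m(S, G) = -4 + S
Q(O, V) = -4*V + 4*O
Q(-9, m(5, C))*(-24 - 42) = (-4*(-4 + 5) + 4*(-9))*(-24 - 42) = (-4*1 - 36)*(-66) = (-4 - 36)*(-66) = -40*(-66) = 2640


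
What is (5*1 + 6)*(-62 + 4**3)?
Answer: 22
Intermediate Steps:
(5*1 + 6)*(-62 + 4**3) = (5 + 6)*(-62 + 64) = 11*2 = 22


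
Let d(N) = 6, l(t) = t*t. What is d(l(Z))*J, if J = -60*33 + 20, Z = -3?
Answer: -11760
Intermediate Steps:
l(t) = t²
J = -1960 (J = -1980 + 20 = -1960)
d(l(Z))*J = 6*(-1960) = -11760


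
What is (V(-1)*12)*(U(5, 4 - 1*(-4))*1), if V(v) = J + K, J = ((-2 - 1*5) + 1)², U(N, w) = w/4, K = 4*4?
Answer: 1248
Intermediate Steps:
K = 16
U(N, w) = w/4 (U(N, w) = w*(¼) = w/4)
J = 36 (J = ((-2 - 5) + 1)² = (-7 + 1)² = (-6)² = 36)
V(v) = 52 (V(v) = 36 + 16 = 52)
(V(-1)*12)*(U(5, 4 - 1*(-4))*1) = (52*12)*(((4 - 1*(-4))/4)*1) = 624*(((4 + 4)/4)*1) = 624*(((¼)*8)*1) = 624*(2*1) = 624*2 = 1248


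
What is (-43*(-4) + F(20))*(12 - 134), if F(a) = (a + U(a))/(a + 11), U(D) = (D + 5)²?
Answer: -729194/31 ≈ -23522.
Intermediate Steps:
U(D) = (5 + D)²
F(a) = (a + (5 + a)²)/(11 + a) (F(a) = (a + (5 + a)²)/(a + 11) = (a + (5 + a)²)/(11 + a))
(-43*(-4) + F(20))*(12 - 134) = (-43*(-4) + (20 + (5 + 20)²)/(11 + 20))*(12 - 134) = (172 + (20 + 25²)/31)*(-122) = (172 + (20 + 625)/31)*(-122) = (172 + (1/31)*645)*(-122) = (172 + 645/31)*(-122) = (5977/31)*(-122) = -729194/31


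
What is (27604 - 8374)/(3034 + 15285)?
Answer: 19230/18319 ≈ 1.0497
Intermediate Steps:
(27604 - 8374)/(3034 + 15285) = 19230/18319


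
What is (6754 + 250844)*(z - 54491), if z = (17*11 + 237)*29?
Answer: -10869347610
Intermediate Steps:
z = 12296 (z = (187 + 237)*29 = 424*29 = 12296)
(6754 + 250844)*(z - 54491) = (6754 + 250844)*(12296 - 54491) = 257598*(-42195) = -10869347610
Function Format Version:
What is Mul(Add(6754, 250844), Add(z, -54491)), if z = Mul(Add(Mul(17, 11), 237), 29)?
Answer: -10869347610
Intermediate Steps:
z = 12296 (z = Mul(Add(187, 237), 29) = Mul(424, 29) = 12296)
Mul(Add(6754, 250844), Add(z, -54491)) = Mul(Add(6754, 250844), Add(12296, -54491)) = Mul(257598, -42195) = -10869347610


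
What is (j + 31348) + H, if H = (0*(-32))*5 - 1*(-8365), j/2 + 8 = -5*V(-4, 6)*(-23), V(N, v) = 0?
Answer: 39697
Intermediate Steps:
j = -16 (j = -16 + 2*(-5*0*(-23)) = -16 + 2*(0*(-23)) = -16 + 2*0 = -16 + 0 = -16)
H = 8365 (H = 0*5 + 8365 = 0 + 8365 = 8365)
(j + 31348) + H = (-16 + 31348) + 8365 = 31332 + 8365 = 39697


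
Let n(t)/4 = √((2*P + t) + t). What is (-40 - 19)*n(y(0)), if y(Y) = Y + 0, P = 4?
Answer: -472*√2 ≈ -667.51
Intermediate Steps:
y(Y) = Y
n(t) = 4*√(8 + 2*t) (n(t) = 4*√((2*4 + t) + t) = 4*√((8 + t) + t) = 4*√(8 + 2*t))
(-40 - 19)*n(y(0)) = (-40 - 19)*(4*√(8 + 2*0)) = -236*√(8 + 0) = -236*√8 = -236*2*√2 = -472*√2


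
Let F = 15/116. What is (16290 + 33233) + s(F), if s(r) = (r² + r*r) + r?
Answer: 333191839/6728 ≈ 49523.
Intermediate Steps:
F = 15/116 (F = 15*(1/116) = 15/116 ≈ 0.12931)
s(r) = r + 2*r² (s(r) = (r² + r²) + r = 2*r² + r = r + 2*r²)
(16290 + 33233) + s(F) = (16290 + 33233) + 15*(1 + 2*(15/116))/116 = 49523 + 15*(1 + 15/58)/116 = 49523 + (15/116)*(73/58) = 49523 + 1095/6728 = 333191839/6728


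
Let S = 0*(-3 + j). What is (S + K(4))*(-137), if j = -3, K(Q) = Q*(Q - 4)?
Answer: 0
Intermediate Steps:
K(Q) = Q*(-4 + Q)
S = 0 (S = 0*(-3 - 3) = 0*(-6) = 0)
(S + K(4))*(-137) = (0 + 4*(-4 + 4))*(-137) = (0 + 4*0)*(-137) = (0 + 0)*(-137) = 0*(-137) = 0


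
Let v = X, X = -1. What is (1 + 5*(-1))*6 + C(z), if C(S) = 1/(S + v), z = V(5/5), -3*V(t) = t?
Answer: -99/4 ≈ -24.750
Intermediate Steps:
v = -1
V(t) = -t/3
z = -1/3 (z = -5/(3*5) = -1/3*1 = -1/3 ≈ -0.33333)
C(S) = 1/(-1 + S) (C(S) = 1/(S - 1) = 1/(-1 + S))
(1 + 5*(-1))*6 + C(z) = (1 + 5*(-1))*6 + 1/(-1 - 1/3) = (1 - 5)*6 + 1/(-4/3) = -4*6 - 3/4 = -24 - 3/4 = -99/4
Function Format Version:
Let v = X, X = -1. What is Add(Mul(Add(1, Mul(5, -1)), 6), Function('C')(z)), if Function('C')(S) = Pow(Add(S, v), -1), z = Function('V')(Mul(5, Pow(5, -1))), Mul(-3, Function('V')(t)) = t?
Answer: Rational(-99, 4) ≈ -24.750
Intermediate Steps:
v = -1
Function('V')(t) = Mul(Rational(-1, 3), t)
z = Rational(-1, 3) (z = Mul(Rational(-1, 3), Mul(5, Pow(5, -1))) = Mul(Rational(-1, 3), Mul(5, Rational(1, 5))) = Mul(Rational(-1, 3), 1) = Rational(-1, 3) ≈ -0.33333)
Function('C')(S) = Pow(Add(-1, S), -1) (Function('C')(S) = Pow(Add(S, -1), -1) = Pow(Add(-1, S), -1))
Add(Mul(Add(1, Mul(5, -1)), 6), Function('C')(z)) = Add(Mul(Add(1, Mul(5, -1)), 6), Pow(Add(-1, Rational(-1, 3)), -1)) = Add(Mul(Add(1, -5), 6), Pow(Rational(-4, 3), -1)) = Add(Mul(-4, 6), Rational(-3, 4)) = Add(-24, Rational(-3, 4)) = Rational(-99, 4)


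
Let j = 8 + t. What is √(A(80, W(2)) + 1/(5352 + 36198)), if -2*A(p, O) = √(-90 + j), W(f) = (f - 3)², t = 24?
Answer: √(1662 - 34528050*I*√58)/8310 ≈ 1.3798 - 1.3798*I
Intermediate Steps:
W(f) = (-3 + f)²
j = 32 (j = 8 + 24 = 32)
A(p, O) = -I*√58/2 (A(p, O) = -√(-90 + 32)/2 = -I*√58/2)
√(A(80, W(2)) + 1/(5352 + 36198)) = √(-I*√58/2 + 1/(5352 + 36198)) = √(-I*√58/2 + 1/41550) = √(1/41550 - I*√58/2)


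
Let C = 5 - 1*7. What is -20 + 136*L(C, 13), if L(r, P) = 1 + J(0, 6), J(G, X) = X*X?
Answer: 5012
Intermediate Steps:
J(G, X) = X**2
C = -2 (C = 5 - 7 = -2)
L(r, P) = 37 (L(r, P) = 1 + 6**2 = 1 + 36 = 37)
-20 + 136*L(C, 13) = -20 + 136*37 = -20 + 5032 = 5012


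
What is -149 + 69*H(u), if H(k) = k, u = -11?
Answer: -908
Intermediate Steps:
-149 + 69*H(u) = -149 + 69*(-11) = -149 - 759 = -908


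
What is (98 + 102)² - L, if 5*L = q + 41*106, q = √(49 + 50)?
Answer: 195654/5 - 3*√11/5 ≈ 39129.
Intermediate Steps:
q = 3*√11 (q = √99 = 3*√11 ≈ 9.9499)
L = 4346/5 + 3*√11/5 (L = (3*√11 + 41*106)/5 = (3*√11 + 4346)/5 = (4346 + 3*√11)/5 = 4346/5 + 3*√11/5 ≈ 871.19)
(98 + 102)² - L = (98 + 102)² - (4346/5 + 3*√11/5) = 200² + (-4346/5 - 3*√11/5) = 40000 + (-4346/5 - 3*√11/5) = 195654/5 - 3*√11/5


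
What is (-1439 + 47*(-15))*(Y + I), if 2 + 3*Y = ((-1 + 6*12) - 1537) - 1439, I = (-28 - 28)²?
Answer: -4646048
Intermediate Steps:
I = 3136 (I = (-56)² = 3136)
Y = -969 (Y = -⅔ + (((-1 + 6*12) - 1537) - 1439)/3 = -⅔ + (((-1 + 72) - 1537) - 1439)/3 = -⅔ + ((71 - 1537) - 1439)/3 = -⅔ + (-1466 - 1439)/3 = -⅔ + (⅓)*(-2905) = -⅔ - 2905/3 = -969)
(-1439 + 47*(-15))*(Y + I) = (-1439 + 47*(-15))*(-969 + 3136) = (-1439 - 705)*2167 = -2144*2167 = -4646048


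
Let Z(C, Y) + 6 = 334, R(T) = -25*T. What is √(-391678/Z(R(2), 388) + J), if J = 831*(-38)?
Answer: I*√220359871/82 ≈ 181.03*I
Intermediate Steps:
Z(C, Y) = 328 (Z(C, Y) = -6 + 334 = 328)
J = -31578
√(-391678/Z(R(2), 388) + J) = √(-391678/328 - 31578) = √(-391678*1/328 - 31578) = √(-195839/164 - 31578) = √(-5374631/164) = I*√220359871/82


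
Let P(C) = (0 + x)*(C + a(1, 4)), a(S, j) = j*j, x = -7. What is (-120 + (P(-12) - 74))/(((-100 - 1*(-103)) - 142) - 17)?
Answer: 37/26 ≈ 1.4231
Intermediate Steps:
a(S, j) = j²
P(C) = -112 - 7*C (P(C) = (0 - 7)*(C + 4²) = -7*(C + 16) = -7*(16 + C) = -112 - 7*C)
(-120 + (P(-12) - 74))/(((-100 - 1*(-103)) - 142) - 17) = (-120 + ((-112 - 7*(-12)) - 74))/(((-100 - 1*(-103)) - 142) - 17) = (-120 + ((-112 + 84) - 74))/(((-100 + 103) - 142) - 17) = (-120 + (-28 - 74))/((3 - 142) - 17) = (-120 - 102)/(-139 - 17) = -222/(-156) = -222*(-1/156) = 37/26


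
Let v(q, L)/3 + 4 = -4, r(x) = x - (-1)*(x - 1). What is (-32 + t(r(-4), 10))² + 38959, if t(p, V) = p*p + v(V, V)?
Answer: 39584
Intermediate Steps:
r(x) = -1 + 2*x (r(x) = x - (-1)*(-1 + x) = x - (1 - x) = x + (-1 + x) = -1 + 2*x)
v(q, L) = -24 (v(q, L) = -12 + 3*(-4) = -12 - 12 = -24)
t(p, V) = -24 + p² (t(p, V) = p*p - 24 = p² - 24 = -24 + p²)
(-32 + t(r(-4), 10))² + 38959 = (-32 + (-24 + (-1 + 2*(-4))²))² + 38959 = (-32 + (-24 + (-1 - 8)²))² + 38959 = (-32 + (-24 + (-9)²))² + 38959 = (-32 + (-24 + 81))² + 38959 = (-32 + 57)² + 38959 = 25² + 38959 = 625 + 38959 = 39584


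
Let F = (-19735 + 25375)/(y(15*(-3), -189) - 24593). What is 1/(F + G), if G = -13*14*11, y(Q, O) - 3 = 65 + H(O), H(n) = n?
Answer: -4119/8247178 ≈ -0.00049944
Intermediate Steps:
y(Q, O) = 68 + O (y(Q, O) = 3 + (65 + O) = 68 + O)
F = -940/4119 (F = (-19735 + 25375)/((68 - 189) - 24593) = 5640/(-121 - 24593) = 5640/(-24714) = 5640*(-1/24714) = -940/4119 ≈ -0.22821)
G = -2002 (G = -182*11 = -2002)
1/(F + G) = 1/(-940/4119 - 2002) = 1/(-8247178/4119) = -4119/8247178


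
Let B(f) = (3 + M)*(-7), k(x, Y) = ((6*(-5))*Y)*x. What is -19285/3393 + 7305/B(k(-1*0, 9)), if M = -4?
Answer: 850030/819 ≈ 1037.9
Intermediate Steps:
k(x, Y) = -30*Y*x (k(x, Y) = (-30*Y)*x = -30*Y*x)
B(f) = 7 (B(f) = (3 - 4)*(-7) = -1*(-7) = 7)
-19285/3393 + 7305/B(k(-1*0, 9)) = -19285/3393 + 7305/7 = -19285*1/3393 + 7305*(⅐) = -665/117 + 7305/7 = 850030/819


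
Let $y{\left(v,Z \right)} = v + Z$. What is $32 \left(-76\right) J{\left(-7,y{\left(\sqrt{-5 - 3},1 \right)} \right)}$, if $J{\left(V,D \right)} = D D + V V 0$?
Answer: $17024 - 9728 i \sqrt{2} \approx 17024.0 - 13757.0 i$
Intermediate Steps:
$y{\left(v,Z \right)} = Z + v$
$J{\left(V,D \right)} = D^{2}$ ($J{\left(V,D \right)} = D^{2} + V^{2} \cdot 0 = D^{2} + 0 = D^{2}$)
$32 \left(-76\right) J{\left(-7,y{\left(\sqrt{-5 - 3},1 \right)} \right)} = 32 \left(-76\right) \left(1 + \sqrt{-5 - 3}\right)^{2} = - 2432 \left(1 + \sqrt{-8}\right)^{2} = - 2432 \left(1 + 2 i \sqrt{2}\right)^{2}$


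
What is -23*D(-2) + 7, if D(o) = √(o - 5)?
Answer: 7 - 23*I*√7 ≈ 7.0 - 60.852*I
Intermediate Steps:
D(o) = √(-5 + o)
-23*D(-2) + 7 = -23*√(-5 - 2) + 7 = -23*I*√7 + 7 = 7 - 23*I*√7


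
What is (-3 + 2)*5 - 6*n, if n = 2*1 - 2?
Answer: -5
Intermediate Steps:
n = 0 (n = 2 - 2 = 0)
(-3 + 2)*5 - 6*n = (-3 + 2)*5 - 6*0 = -1*5 + 0 = -5 + 0 = -5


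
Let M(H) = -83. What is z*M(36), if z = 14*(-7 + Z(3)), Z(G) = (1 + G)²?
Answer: -10458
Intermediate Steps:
z = 126 (z = 14*(-7 + (1 + 3)²) = 14*(-7 + 4²) = 14*(-7 + 16) = 14*9 = 126)
z*M(36) = 126*(-83) = -10458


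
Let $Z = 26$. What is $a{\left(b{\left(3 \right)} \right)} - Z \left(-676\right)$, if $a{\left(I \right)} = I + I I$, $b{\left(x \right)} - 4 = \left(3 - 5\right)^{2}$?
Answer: $17648$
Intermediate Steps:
$b{\left(x \right)} = 8$ ($b{\left(x \right)} = 4 + \left(3 - 5\right)^{2} = 4 + \left(-2\right)^{2} = 4 + 4 = 8$)
$a{\left(I \right)} = I + I^{2}$
$a{\left(b{\left(3 \right)} \right)} - Z \left(-676\right) = 8 \left(1 + 8\right) - 26 \left(-676\right) = 8 \cdot 9 - -17576 = 72 + 17576 = 17648$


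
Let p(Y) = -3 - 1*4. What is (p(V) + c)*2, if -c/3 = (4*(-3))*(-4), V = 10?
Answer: -302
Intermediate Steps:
c = -144 (c = -3*4*(-3)*(-4) = -(-36)*(-4) = -3*48 = -144)
p(Y) = -7 (p(Y) = -3 - 4 = -7)
(p(V) + c)*2 = (-7 - 144)*2 = -151*2 = -302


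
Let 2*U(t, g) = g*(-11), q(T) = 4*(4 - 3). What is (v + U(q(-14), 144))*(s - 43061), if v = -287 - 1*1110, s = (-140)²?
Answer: 51356129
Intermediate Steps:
q(T) = 4 (q(T) = 4*1 = 4)
U(t, g) = -11*g/2 (U(t, g) = (g*(-11))/2 = (-11*g)/2 = -11*g/2)
s = 19600
v = -1397 (v = -287 - 1110 = -1397)
(v + U(q(-14), 144))*(s - 43061) = (-1397 - 11/2*144)*(19600 - 43061) = (-1397 - 792)*(-23461) = -2189*(-23461) = 51356129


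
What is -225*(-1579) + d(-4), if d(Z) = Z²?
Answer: 355291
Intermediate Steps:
-225*(-1579) + d(-4) = -225*(-1579) + (-4)² = 355275 + 16 = 355291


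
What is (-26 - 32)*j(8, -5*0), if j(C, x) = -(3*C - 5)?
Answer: 1102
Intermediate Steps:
j(C, x) = 5 - 3*C (j(C, x) = -(-5 + 3*C) = 5 - 3*C)
(-26 - 32)*j(8, -5*0) = (-26 - 32)*(5 - 3*8) = -58*(5 - 24) = -58*(-19) = 1102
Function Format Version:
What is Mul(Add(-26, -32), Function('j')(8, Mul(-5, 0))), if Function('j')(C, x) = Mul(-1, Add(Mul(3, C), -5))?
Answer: 1102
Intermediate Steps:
Function('j')(C, x) = Add(5, Mul(-3, C)) (Function('j')(C, x) = Mul(-1, Add(-5, Mul(3, C))) = Add(5, Mul(-3, C)))
Mul(Add(-26, -32), Function('j')(8, Mul(-5, 0))) = Mul(Add(-26, -32), Add(5, Mul(-3, 8))) = Mul(-58, Add(5, -24)) = Mul(-58, -19) = 1102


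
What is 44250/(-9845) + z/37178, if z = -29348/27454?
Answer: -77871710107/17325244783 ≈ -4.4947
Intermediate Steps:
z = -14674/13727 (z = -29348*1/27454 = -14674/13727 ≈ -1.0690)
44250/(-9845) + z/37178 = 44250/(-9845) - 14674/13727/37178 = 44250*(-1/9845) - 14674/13727*1/37178 = -8850/1969 - 253/8799007 = -77871710107/17325244783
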